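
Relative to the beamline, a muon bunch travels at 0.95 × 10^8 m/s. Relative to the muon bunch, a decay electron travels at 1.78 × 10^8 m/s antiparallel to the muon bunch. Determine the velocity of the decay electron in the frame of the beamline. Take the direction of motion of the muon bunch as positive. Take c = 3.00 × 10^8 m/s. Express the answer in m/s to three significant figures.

In units of c (dividing by 3.00 × 10^8 m/s): v = 0.317, u' = -0.593.
u = (u' + v)/(1 + u'v/c²):
u = (-0.593 + 0.317) / (1 + (-0.593)·0.317) = -0.2767/0.8121 = -0.3407
Converting back: u = -0.3407 × 3.00 × 10^8 m/s.

-1.02 × 10^8 m/s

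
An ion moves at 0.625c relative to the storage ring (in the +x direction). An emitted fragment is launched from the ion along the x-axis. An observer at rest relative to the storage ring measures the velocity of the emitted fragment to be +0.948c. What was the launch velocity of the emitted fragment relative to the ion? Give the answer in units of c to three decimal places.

+0.793c

Invert the composition law: u' = (u − v)/(1 − uv/c²).
u' = (0.948 − 0.625) / (1 − (0.948)(0.625)) = 0.3230/0.4075 = 0.7926.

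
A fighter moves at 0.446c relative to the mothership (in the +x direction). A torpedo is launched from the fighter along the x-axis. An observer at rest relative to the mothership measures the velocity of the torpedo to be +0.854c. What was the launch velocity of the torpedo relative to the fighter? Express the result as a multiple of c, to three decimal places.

+0.659c

Invert the composition law: u' = (u − v)/(1 − uv/c²).
u' = (0.854 − 0.446) / (1 − (0.854)(0.446)) = 0.4080/0.6191 = 0.6590.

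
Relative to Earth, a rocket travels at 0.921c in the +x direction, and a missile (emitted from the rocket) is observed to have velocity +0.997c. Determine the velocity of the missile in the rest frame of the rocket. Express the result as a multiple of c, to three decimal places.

Invert the composition law: u' = (u − v)/(1 − uv/c²).
u' = (0.997 − 0.921) / (1 − (0.997)(0.921)) = 0.0760/0.0818 = 0.9295.

+0.930c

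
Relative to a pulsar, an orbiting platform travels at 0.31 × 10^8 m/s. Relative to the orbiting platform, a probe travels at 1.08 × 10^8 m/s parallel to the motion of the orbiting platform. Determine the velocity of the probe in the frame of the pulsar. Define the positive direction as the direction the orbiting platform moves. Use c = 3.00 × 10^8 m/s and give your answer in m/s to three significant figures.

In units of c (dividing by 3.00 × 10^8 m/s): v = 0.103, u' = 0.360.
u = (u' + v)/(1 + u'v/c²):
u = (0.360 + 0.103) / (1 + 0.360·0.103) = 0.4633/1.0372 = 0.4467
Converting back: u = 0.4467 × 3.00 × 10^8 m/s.

1.34 × 10^8 m/s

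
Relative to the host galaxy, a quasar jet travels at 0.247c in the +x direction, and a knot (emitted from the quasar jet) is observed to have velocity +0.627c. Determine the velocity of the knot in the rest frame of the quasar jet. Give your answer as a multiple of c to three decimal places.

Invert the composition law: u' = (u − v)/(1 − uv/c²).
u' = (0.627 − 0.247) / (1 − (0.627)(0.247)) = 0.3800/0.8451 = 0.4496.

+0.450c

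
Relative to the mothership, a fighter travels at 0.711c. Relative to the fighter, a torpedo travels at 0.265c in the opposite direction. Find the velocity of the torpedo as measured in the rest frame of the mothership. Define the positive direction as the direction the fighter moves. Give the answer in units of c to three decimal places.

+0.550c

With v = 0.711 and u' = -0.265 (in units of c),
u = (u' + v)/(1 + u'v/c²):
u = (-0.265 + 0.711) / (1 + (-0.265)·0.711) = 0.4460/0.8116 = 0.5495
(Galilean addition would give +0.446c.)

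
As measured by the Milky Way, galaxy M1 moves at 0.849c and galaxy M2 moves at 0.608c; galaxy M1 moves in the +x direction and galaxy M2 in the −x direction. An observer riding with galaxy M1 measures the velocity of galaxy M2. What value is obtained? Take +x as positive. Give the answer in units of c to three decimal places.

-0.961c

β_A = 0.849, β_B = -0.608.
Transform to A's frame with the inverse velocity-addition law: u' = (u − v)/(1 − uv/c²), taking u = β_B and v = β_A.
u' = (-0.608 − 0.849) / (1 − (0.849)(-0.608)) = -1.4570/1.5162 = -0.9610.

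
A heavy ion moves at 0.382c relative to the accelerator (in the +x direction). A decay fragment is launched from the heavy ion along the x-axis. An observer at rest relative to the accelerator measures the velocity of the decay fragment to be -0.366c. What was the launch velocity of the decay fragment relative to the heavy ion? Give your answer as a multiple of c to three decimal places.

Invert the composition law: u' = (u − v)/(1 − uv/c²).
u' = (-0.366 − 0.382) / (1 − (-0.366)(0.382)) = -0.7480/1.1398 = -0.6562.

-0.656c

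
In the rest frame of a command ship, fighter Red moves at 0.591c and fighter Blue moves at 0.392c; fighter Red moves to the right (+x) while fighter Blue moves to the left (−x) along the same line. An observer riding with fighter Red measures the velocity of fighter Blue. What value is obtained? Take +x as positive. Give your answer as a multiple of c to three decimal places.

β_A = 0.591, β_B = -0.392.
Transform to A's frame with the inverse velocity-addition law: u' = (u − v)/(1 − uv/c²), taking u = β_B and v = β_A.
u' = (-0.392 − 0.591) / (1 − (0.591)(-0.392)) = -0.9830/1.2317 = -0.7981.

-0.798c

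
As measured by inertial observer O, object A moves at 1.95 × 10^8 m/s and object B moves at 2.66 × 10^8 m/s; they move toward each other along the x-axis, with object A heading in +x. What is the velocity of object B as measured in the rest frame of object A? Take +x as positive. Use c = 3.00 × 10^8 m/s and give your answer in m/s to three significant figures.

-2.92 × 10^8 m/s

β_A = 0.650, β_B = -0.887 (dividing each by c = 3.00 × 10^8 m/s).
Transform to A's frame with the inverse velocity-addition law: u' = (u − v)/(1 − uv/c²), taking u = β_B and v = β_A.
u' = (-0.887 − 0.650) / (1 − (0.650)(-0.887)) = -1.5367/1.5763 = -0.9748.
u' = -0.9748 × 3.00 × 10^8 m/s.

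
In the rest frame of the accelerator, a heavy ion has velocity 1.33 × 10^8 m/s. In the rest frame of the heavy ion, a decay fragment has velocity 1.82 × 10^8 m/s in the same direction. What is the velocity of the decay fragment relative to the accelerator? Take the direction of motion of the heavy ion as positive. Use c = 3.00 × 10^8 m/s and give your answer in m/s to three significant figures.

2.48 × 10^8 m/s

In units of c (dividing by 3.00 × 10^8 m/s): v = 0.443, u' = 0.607.
u = (u' + v)/(1 + u'v/c²):
u = (0.607 + 0.443) / (1 + 0.607·0.443) = 1.0500/1.2690 = 0.8275
Converting back: u = 0.8275 × 3.00 × 10^8 m/s.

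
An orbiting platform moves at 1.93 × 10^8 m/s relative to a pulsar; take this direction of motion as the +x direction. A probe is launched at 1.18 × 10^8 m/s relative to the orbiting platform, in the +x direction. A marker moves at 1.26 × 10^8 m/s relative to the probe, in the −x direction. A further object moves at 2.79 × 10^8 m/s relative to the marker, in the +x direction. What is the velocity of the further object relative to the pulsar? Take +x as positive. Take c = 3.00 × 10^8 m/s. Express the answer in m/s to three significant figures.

+2.95 × 10^8 m/s

Apply u = (u' + v)/(1 + u'v/c²) successively, working outward toward the pulsar.
(Dividing each given speed by c = 3.00 × 10^8 m/s to work in units of c.)
Start: velocity of the orbiting platform relative to the pulsar = 0.6433c.
Compose with the probe (u' = 0.393 in the orbiting platform frame): u_1 = (0.393 + 0.643) / (1 + 0.393·0.643) = 1.0367/1.2530 = 0.8273.
Compose with the marker (u' = -0.420 in the probe frame): u_2 = (-0.420 + 0.827) / (1 + (-0.420)·0.827) = 0.4073/0.6525 = 0.6242.
Compose with the further object (u' = 0.930 in the marker frame): u_3 = (0.930 + 0.624) / (1 + 0.930·0.624) = 1.5542/1.5805 = 0.9834.
So u = 0.9834 × 3.00 × 10^8 m/s.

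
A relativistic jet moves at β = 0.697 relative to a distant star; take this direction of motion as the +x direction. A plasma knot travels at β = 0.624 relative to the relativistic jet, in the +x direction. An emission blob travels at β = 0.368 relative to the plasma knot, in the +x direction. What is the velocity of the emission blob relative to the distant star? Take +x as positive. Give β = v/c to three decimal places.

Apply u = (u' + v)/(1 + u'v/c²) successively, working outward toward the distant star.
Start: velocity of the relativistic jet relative to the distant star = 0.6970c.
Compose with the plasma knot (u' = 0.624 in the relativistic jet frame): u_1 = (0.624 + 0.697) / (1 + 0.624·0.697) = 1.3210/1.4349 = 0.9206.
Compose with the emission blob (u' = 0.368 in the plasma knot frame): u_2 = (0.368 + 0.921) / (1 + 0.368·0.921) = 1.2886/1.3388 = 0.9625.

β = 0.963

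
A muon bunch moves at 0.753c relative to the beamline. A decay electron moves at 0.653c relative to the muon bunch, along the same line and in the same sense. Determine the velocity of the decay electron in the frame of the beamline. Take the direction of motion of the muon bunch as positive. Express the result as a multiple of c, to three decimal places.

With v = 0.753 and u' = 0.653 (in units of c),
u = (u' + v)/(1 + u'v/c²):
u = (0.653 + 0.753) / (1 + 0.653·0.753) = 1.4060/1.4917 = 0.9425

0.943c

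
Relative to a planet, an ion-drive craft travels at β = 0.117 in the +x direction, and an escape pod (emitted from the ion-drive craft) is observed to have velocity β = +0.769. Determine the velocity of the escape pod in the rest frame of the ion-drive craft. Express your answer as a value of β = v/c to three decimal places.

Invert the composition law: u' = (u − v)/(1 − uv/c²).
u' = (0.769 − 0.117) / (1 − (0.769)(0.117)) = 0.6520/0.9100 = 0.7165.

β = +0.716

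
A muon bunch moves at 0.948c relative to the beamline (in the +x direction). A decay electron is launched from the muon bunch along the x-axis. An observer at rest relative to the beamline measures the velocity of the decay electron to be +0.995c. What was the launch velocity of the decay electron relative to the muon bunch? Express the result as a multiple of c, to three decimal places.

+0.828c

Invert the composition law: u' = (u − v)/(1 − uv/c²).
u' = (0.995 − 0.948) / (1 − (0.995)(0.948)) = 0.0470/0.0567 = 0.8283.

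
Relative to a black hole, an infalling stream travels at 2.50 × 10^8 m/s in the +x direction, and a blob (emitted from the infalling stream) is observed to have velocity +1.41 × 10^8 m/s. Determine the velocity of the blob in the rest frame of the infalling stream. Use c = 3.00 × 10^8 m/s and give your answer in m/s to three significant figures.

v = 0.833c, u = 0.470c.
Invert the composition law: u' = (u − v)/(1 − uv/c²).
u' = (0.470 − 0.833) / (1 − (0.470)(0.833)) = -0.3633/0.6083 = -0.5973.
u' = -0.5973 × 3.00 × 10^8 m/s.

-1.79 × 10^8 m/s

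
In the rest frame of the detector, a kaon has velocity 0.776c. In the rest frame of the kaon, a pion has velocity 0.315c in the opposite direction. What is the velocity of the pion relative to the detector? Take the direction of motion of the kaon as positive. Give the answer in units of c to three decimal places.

With v = 0.776 and u' = -0.315 (in units of c),
u = (u' + v)/(1 + u'v/c²):
u = (-0.315 + 0.776) / (1 + (-0.315)·0.776) = 0.4610/0.7556 = 0.6101

+0.610c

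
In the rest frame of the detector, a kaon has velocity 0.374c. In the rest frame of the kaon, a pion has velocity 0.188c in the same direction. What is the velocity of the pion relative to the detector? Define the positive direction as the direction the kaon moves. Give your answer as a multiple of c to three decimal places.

With v = 0.374 and u' = 0.188 (in units of c),
u = (u' + v)/(1 + u'v/c²):
u = (0.188 + 0.374) / (1 + 0.188·0.374) = 0.5620/1.0703 = 0.5251

0.525c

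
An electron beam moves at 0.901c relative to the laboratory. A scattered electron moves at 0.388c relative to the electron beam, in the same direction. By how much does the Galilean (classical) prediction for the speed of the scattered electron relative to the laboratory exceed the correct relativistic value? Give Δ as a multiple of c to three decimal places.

Δ = 0.334c

Galilean: u_cl = 0.388 + 0.901 = 1.2890.
Relativistic: u_rel = (0.388 + 0.901) / (1 + 0.388·0.901) = 1.2890/1.3496 = 0.9551.
Δ = 1.2890 − 0.9551 = 0.3339.
(The classical prediction exceeds c; the relativistic result does not.)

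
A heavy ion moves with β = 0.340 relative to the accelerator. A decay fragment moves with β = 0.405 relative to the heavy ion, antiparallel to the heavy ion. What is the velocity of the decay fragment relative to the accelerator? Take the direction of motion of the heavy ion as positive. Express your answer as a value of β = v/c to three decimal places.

With v = 0.340 and u' = -0.405 (in units of c),
u = (u' + v)/(1 + u'v/c²):
u = (-0.405 + 0.340) / (1 + (-0.405)·0.340) = -0.0650/0.8623 = -0.0754

β = -0.075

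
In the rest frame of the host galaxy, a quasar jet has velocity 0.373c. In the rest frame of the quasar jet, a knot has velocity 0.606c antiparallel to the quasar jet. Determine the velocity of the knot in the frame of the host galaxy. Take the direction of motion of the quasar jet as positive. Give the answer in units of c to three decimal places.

-0.301c

With v = 0.373 and u' = -0.606 (in units of c),
u = (u' + v)/(1 + u'v/c²):
u = (-0.606 + 0.373) / (1 + (-0.606)·0.373) = -0.2330/0.7740 = -0.3010
(Galilean addition would give -0.233c.)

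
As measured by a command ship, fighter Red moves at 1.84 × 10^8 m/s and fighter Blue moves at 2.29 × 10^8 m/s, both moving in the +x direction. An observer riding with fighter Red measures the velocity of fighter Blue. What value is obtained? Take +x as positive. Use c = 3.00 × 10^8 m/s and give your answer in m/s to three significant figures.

β_A = 0.613, β_B = 0.763 (dividing each by c = 3.00 × 10^8 m/s).
Transform to A's frame with the inverse velocity-addition law: u' = (u − v)/(1 − uv/c²), taking u = β_B and v = β_A.
u' = (0.763 − 0.613) / (1 − (0.613)(0.763)) = 0.1500/0.5318 = 0.2820.
u' = 0.2820 × 3.00 × 10^8 m/s.

+8.46 × 10^7 m/s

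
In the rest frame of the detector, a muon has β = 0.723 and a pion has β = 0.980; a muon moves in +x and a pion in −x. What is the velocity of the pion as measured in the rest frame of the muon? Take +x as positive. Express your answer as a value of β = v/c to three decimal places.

β = -0.997

β_A = 0.723, β_B = -0.980.
Transform to A's frame with the inverse velocity-addition law: u' = (u − v)/(1 − uv/c²), taking u = β_B and v = β_A.
u' = (-0.980 − 0.723) / (1 − (0.723)(-0.980)) = -1.7030/1.7085 = -0.9968.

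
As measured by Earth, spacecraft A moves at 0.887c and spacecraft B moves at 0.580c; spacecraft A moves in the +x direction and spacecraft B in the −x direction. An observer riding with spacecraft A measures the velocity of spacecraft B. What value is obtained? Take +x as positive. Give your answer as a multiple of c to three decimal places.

β_A = 0.887, β_B = -0.580.
Transform to A's frame with the inverse velocity-addition law: u' = (u − v)/(1 − uv/c²), taking u = β_B and v = β_A.
u' = (-0.580 − 0.887) / (1 − (0.887)(-0.580)) = -1.4670/1.5145 = -0.9687.

-0.969c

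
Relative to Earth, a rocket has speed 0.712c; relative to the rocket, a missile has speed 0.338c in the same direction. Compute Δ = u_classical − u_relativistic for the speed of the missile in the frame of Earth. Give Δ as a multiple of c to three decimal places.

Galilean: u_cl = 0.338 + 0.712 = 1.0500.
Relativistic: u_rel = (0.338 + 0.712) / (1 + 0.338·0.712) = 1.0500/1.2407 = 0.8463.
Δ = 1.0500 − 0.8463 = 0.2037.
(The classical prediction exceeds c; the relativistic result does not.)

Δ = 0.204c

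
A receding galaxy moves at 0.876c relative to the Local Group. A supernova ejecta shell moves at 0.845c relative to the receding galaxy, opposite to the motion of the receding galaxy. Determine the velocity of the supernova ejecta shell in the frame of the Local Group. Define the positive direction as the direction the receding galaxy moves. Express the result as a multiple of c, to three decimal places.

+0.119c

With v = 0.876 and u' = -0.845 (in units of c),
u = (u' + v)/(1 + u'v/c²):
u = (-0.845 + 0.876) / (1 + (-0.845)·0.876) = 0.0310/0.2598 = 0.1193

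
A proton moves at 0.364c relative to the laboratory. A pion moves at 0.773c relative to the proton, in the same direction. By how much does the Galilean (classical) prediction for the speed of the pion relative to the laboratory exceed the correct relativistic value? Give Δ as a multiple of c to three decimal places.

Δ = 0.250c

Galilean: u_cl = 0.773 + 0.364 = 1.1370.
Relativistic: u_rel = (0.773 + 0.364) / (1 + 0.773·0.364) = 1.1370/1.2814 = 0.8873.
Δ = 1.1370 − 0.8873 = 0.2497.
(The classical prediction exceeds c; the relativistic result does not.)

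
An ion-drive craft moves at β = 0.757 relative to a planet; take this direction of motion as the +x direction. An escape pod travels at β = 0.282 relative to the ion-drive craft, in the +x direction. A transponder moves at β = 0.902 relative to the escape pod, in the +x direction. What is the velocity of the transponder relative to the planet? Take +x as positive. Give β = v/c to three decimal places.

Apply u = (u' + v)/(1 + u'v/c²) successively, working outward toward the planet.
Start: velocity of the ion-drive craft relative to the planet = 0.7570c.
Compose with the escape pod (u' = 0.282 in the ion-drive craft frame): u_1 = (0.282 + 0.757) / (1 + 0.282·0.757) = 1.0390/1.2135 = 0.8562.
Compose with the transponder (u' = 0.902 in the escape pod frame): u_2 = (0.902 + 0.856) / (1 + 0.902·0.856) = 1.7582/1.7723 = 0.9920.

β = 0.992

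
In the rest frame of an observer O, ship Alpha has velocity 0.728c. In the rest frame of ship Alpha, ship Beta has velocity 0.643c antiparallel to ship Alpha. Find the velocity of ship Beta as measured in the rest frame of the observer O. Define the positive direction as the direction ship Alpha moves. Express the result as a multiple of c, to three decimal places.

+0.160c

With v = 0.728 and u' = -0.643 (in units of c),
u = (u' + v)/(1 + u'v/c²):
u = (-0.643 + 0.728) / (1 + (-0.643)·0.728) = 0.0850/0.5319 = 0.1598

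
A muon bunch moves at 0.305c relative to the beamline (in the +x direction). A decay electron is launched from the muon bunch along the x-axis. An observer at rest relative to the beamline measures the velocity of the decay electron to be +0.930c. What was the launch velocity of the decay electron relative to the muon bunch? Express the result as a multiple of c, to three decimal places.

Invert the composition law: u' = (u − v)/(1 − uv/c²).
u' = (0.930 − 0.305) / (1 − (0.930)(0.305)) = 0.6250/0.7164 = 0.8725.

+0.872c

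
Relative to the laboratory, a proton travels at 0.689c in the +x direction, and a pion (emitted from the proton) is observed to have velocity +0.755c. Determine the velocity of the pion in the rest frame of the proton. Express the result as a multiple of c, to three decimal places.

Invert the composition law: u' = (u − v)/(1 − uv/c²).
u' = (0.755 − 0.689) / (1 − (0.755)(0.689)) = 0.0660/0.4798 = 0.1376.

+0.138c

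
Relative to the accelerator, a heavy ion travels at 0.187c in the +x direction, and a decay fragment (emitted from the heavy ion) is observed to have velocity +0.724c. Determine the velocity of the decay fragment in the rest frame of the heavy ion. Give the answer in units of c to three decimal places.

+0.621c

Invert the composition law: u' = (u − v)/(1 − uv/c²).
u' = (0.724 − 0.187) / (1 − (0.724)(0.187)) = 0.5370/0.8646 = 0.6211.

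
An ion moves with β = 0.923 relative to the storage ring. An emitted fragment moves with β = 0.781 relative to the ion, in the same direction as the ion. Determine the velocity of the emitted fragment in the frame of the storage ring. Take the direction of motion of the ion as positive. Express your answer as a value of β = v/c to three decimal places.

With v = 0.923 and u' = 0.781 (in units of c),
u = (u' + v)/(1 + u'v/c²):
u = (0.781 + 0.923) / (1 + 0.781·0.923) = 1.7040/1.7209 = 0.9902
(Galilean addition would give +1.704c, exceeding c.)

β = 0.990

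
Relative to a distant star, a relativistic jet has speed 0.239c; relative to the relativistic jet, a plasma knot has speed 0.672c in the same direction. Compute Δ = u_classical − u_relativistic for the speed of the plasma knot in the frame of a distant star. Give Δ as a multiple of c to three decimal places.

Δ = 0.126c

Galilean: u_cl = 0.672 + 0.239 = 0.9110.
Relativistic: u_rel = (0.672 + 0.239) / (1 + 0.672·0.239) = 0.9110/1.1606 = 0.7849.
Δ = 0.9110 − 0.7849 = 0.1261.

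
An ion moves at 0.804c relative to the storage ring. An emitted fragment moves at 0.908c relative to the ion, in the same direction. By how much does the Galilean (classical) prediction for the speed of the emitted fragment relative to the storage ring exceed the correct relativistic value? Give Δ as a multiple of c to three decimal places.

Δ = 0.722c

Galilean: u_cl = 0.908 + 0.804 = 1.7120.
Relativistic: u_rel = (0.908 + 0.804) / (1 + 0.908·0.804) = 1.7120/1.7300 = 0.9896.
Δ = 1.7120 − 0.9896 = 0.7224.
(The classical prediction exceeds c; the relativistic result does not.)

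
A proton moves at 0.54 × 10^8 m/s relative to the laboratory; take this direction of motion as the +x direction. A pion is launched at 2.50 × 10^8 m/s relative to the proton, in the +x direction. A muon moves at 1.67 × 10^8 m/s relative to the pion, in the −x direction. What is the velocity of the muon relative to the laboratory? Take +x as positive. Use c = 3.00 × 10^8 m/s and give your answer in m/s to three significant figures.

Apply u = (u' + v)/(1 + u'v/c²) successively, working outward toward the laboratory.
(Dividing each given speed by c = 3.00 × 10^8 m/s to work in units of c.)
Start: velocity of the proton relative to the laboratory = 0.1800c.
Compose with the pion (u' = 0.833 in the proton frame): u_1 = (0.833 + 0.180) / (1 + 0.833·0.180) = 1.0133/1.1500 = 0.8812.
Compose with the muon (u' = -0.557 in the pion frame): u_2 = (-0.557 + 0.881) / (1 + (-0.557)·0.881) = 0.3245/0.5095 = 0.6369.
So u = 0.6369 × 3.00 × 10^8 m/s.

+1.91 × 10^8 m/s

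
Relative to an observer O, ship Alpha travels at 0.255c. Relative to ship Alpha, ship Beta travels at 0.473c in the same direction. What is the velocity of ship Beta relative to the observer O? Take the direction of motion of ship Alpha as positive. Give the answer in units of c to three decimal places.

With v = 0.255 and u' = 0.473 (in units of c),
u = (u' + v)/(1 + u'v/c²):
u = (0.473 + 0.255) / (1 + 0.473·0.255) = 0.7280/1.1206 = 0.6496
(Galilean addition would give +0.728c.)

0.650c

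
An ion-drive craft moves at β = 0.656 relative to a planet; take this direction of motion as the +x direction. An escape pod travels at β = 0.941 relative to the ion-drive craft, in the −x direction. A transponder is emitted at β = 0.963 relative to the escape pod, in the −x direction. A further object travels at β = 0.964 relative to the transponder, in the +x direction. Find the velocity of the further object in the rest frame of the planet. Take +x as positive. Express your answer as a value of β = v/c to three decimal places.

β = -0.738

Apply u = (u' + v)/(1 + u'v/c²) successively, working outward toward the planet.
Start: velocity of the ion-drive craft relative to the planet = 0.6560c.
Compose with the escape pod (u' = -0.941 in the ion-drive craft frame): u_1 = (-0.941 + 0.656) / (1 + (-0.941)·0.656) = -0.2850/0.3827 = -0.7447.
Compose with the transponder (u' = -0.963 in the escape pod frame): u_2 = (-0.963 + (-0.745)) / (1 + (-0.963)·(-0.745)) = -1.7077/1.7171 = -0.9945.
Compose with the further object (u' = 0.964 in the transponder frame): u_3 = (0.964 + (-0.994)) / (1 + 0.964·(-0.994)) = -0.0305/0.0413 = -0.7384.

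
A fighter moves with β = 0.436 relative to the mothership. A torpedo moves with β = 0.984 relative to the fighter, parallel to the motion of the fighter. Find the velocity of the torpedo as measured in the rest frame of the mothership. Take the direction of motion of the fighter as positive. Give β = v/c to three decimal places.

With v = 0.436 and u' = 0.984 (in units of c),
u = (u' + v)/(1 + u'v/c²):
u = (0.984 + 0.436) / (1 + 0.984·0.436) = 1.4200/1.4290 = 0.9937
(Galilean addition would give +1.420c, exceeding c.)

β = 0.994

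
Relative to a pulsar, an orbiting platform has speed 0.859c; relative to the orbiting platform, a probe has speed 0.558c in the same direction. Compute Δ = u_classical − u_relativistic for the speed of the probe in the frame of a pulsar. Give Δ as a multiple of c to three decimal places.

Δ = 0.459c

Galilean: u_cl = 0.558 + 0.859 = 1.4170.
Relativistic: u_rel = (0.558 + 0.859) / (1 + 0.558·0.859) = 1.4170/1.4793 = 0.9579.
Δ = 1.4170 − 0.9579 = 0.4591.
(The classical prediction exceeds c; the relativistic result does not.)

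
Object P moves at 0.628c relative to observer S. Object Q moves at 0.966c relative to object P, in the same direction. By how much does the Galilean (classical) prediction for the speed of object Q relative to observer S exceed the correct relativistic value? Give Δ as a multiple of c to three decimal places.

Δ = 0.602c

Galilean: u_cl = 0.966 + 0.628 = 1.5940.
Relativistic: u_rel = (0.966 + 0.628) / (1 + 0.966·0.628) = 1.5940/1.6066 = 0.9921.
Δ = 1.5940 − 0.9921 = 0.6019.
(The classical prediction exceeds c; the relativistic result does not.)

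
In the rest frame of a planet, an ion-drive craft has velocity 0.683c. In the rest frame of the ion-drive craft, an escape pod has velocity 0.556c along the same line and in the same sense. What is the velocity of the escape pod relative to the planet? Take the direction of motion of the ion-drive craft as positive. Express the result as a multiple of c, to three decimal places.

With v = 0.683 and u' = 0.556 (in units of c),
u = (u' + v)/(1 + u'v/c²):
u = (0.556 + 0.683) / (1 + 0.556·0.683) = 1.2390/1.3797 = 0.8980
(Galilean addition would give +1.239c, exceeding c.)

0.898c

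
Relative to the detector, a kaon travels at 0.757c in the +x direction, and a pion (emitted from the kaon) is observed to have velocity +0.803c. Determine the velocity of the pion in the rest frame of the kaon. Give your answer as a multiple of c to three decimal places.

+0.117c

Invert the composition law: u' = (u − v)/(1 − uv/c²).
u' = (0.803 − 0.757) / (1 − (0.803)(0.757)) = 0.0460/0.3921 = 0.1173.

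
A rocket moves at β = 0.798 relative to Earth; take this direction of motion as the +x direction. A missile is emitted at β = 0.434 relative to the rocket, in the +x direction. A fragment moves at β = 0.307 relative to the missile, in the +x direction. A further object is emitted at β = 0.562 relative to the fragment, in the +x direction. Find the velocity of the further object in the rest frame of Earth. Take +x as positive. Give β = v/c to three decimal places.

β = 0.987

Apply u = (u' + v)/(1 + u'v/c²) successively, working outward toward Earth.
Start: velocity of the rocket relative to Earth = 0.7980c.
Compose with the missile (u' = 0.434 in the rocket frame): u_1 = (0.434 + 0.798) / (1 + 0.434·0.798) = 1.2320/1.3463 = 0.9151.
Compose with the fragment (u' = 0.307 in the missile frame): u_2 = (0.307 + 0.915) / (1 + 0.307·0.915) = 1.2221/1.2809 = 0.9541.
Compose with the further object (u' = 0.562 in the fragment frame): u_3 = (0.562 + 0.954) / (1 + 0.562·0.954) = 1.5161/1.5362 = 0.9869.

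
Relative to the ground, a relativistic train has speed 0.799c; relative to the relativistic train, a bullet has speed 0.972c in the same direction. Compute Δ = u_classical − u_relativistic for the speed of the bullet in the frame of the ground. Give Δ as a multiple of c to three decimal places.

Galilean: u_cl = 0.972 + 0.799 = 1.7710.
Relativistic: u_rel = (0.972 + 0.799) / (1 + 0.972·0.799) = 1.7710/1.7766 = 0.9968.
Δ = 1.7710 − 0.9968 = 0.7742.
(The classical prediction exceeds c; the relativistic result does not.)

Δ = 0.774c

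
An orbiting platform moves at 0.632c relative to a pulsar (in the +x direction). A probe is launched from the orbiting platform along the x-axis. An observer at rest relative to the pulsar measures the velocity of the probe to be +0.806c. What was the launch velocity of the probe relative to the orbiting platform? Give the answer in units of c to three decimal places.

+0.355c

Invert the composition law: u' = (u − v)/(1 − uv/c²).
u' = (0.806 − 0.632) / (1 − (0.806)(0.632)) = 0.1740/0.4906 = 0.3547.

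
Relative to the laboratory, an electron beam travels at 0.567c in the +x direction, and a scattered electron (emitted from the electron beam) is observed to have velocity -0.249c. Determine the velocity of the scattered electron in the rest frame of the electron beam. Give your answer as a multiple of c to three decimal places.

-0.715c

Invert the composition law: u' = (u − v)/(1 − uv/c²).
u' = (-0.249 − 0.567) / (1 − (-0.249)(0.567)) = -0.8160/1.1412 = -0.7150.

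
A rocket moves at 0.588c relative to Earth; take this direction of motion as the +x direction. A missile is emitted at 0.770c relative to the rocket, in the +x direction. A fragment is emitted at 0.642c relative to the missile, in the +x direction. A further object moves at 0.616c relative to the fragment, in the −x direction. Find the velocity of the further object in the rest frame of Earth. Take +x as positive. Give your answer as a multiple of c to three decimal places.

+0.940c

Apply u = (u' + v)/(1 + u'v/c²) successively, working outward toward Earth.
Start: velocity of the rocket relative to Earth = 0.5880c.
Compose with the missile (u' = 0.770 in the rocket frame): u_1 = (0.770 + 0.588) / (1 + 0.770·0.588) = 1.3580/1.4528 = 0.9348.
Compose with the fragment (u' = 0.642 in the missile frame): u_2 = (0.642 + 0.935) / (1 + 0.642·0.935) = 1.5768/1.6001 = 0.9854.
Compose with the further object (u' = -0.616 in the fragment frame): u_3 = (-0.616 + 0.985) / (1 + (-0.616)·0.985) = 0.3694/0.3930 = 0.9400.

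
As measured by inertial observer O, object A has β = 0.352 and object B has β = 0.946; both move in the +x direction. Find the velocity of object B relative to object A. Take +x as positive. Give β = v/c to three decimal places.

β = +0.891

β_A = 0.352, β_B = 0.946.
Transform to A's frame with the inverse velocity-addition law: u' = (u − v)/(1 − uv/c²), taking u = β_B and v = β_A.
u' = (0.946 − 0.352) / (1 − (0.352)(0.946)) = 0.5940/0.6670 = 0.8905.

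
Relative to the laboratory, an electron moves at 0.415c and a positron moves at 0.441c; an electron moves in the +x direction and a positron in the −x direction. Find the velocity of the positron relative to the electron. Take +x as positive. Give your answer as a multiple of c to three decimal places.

-0.724c

β_A = 0.415, β_B = -0.441.
Transform to A's frame with the inverse velocity-addition law: u' = (u − v)/(1 − uv/c²), taking u = β_B and v = β_A.
u' = (-0.441 − 0.415) / (1 − (0.415)(-0.441)) = -0.8560/1.1830 = -0.7236.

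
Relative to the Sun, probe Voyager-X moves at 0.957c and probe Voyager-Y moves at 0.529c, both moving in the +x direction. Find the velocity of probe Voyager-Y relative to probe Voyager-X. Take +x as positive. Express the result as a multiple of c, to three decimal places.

-0.867c

β_A = 0.957, β_B = 0.529.
Transform to A's frame with the inverse velocity-addition law: u' = (u − v)/(1 − uv/c²), taking u = β_B and v = β_A.
u' = (0.529 − 0.957) / (1 − (0.957)(0.529)) = -0.4280/0.4937 = -0.8668.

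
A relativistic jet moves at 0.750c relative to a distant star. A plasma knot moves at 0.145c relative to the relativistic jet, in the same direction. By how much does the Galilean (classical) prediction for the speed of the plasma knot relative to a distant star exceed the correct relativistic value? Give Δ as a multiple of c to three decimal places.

Δ = 0.088c

Galilean: u_cl = 0.145 + 0.750 = 0.8950.
Relativistic: u_rel = (0.145 + 0.750) / (1 + 0.145·0.750) = 0.8950/1.1087 = 0.8072.
Δ = 0.8950 − 0.8072 = 0.0878.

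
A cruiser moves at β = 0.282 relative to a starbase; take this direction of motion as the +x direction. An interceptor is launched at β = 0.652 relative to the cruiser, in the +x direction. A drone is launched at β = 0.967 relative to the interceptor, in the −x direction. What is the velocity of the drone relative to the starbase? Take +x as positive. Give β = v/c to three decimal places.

β = -0.751

Apply u = (u' + v)/(1 + u'v/c²) successively, working outward toward the starbase.
Start: velocity of the cruiser relative to the starbase = 0.2820c.
Compose with the interceptor (u' = 0.652 in the cruiser frame): u_1 = (0.652 + 0.282) / (1 + 0.652·0.282) = 0.9340/1.1839 = 0.7889.
Compose with the drone (u' = -0.967 in the interceptor frame): u_2 = (-0.967 + 0.789) / (1 + (-0.967)·0.789) = -0.1781/0.2371 = -0.7510.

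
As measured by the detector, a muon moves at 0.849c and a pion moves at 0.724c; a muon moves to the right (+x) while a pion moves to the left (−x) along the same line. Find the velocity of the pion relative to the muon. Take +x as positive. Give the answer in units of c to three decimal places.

β_A = 0.849, β_B = -0.724.
Transform to A's frame with the inverse velocity-addition law: u' = (u − v)/(1 − uv/c²), taking u = β_B and v = β_A.
u' = (-0.724 − 0.849) / (1 − (0.849)(-0.724)) = -1.5730/1.6147 = -0.9742.

-0.974c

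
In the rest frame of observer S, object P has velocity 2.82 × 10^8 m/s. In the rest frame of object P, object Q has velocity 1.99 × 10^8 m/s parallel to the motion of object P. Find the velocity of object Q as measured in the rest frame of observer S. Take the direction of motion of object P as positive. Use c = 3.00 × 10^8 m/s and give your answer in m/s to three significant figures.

2.96 × 10^8 m/s

In units of c (dividing by 3.00 × 10^8 m/s): v = 0.940, u' = 0.663.
u = (u' + v)/(1 + u'v/c²):
u = (0.663 + 0.940) / (1 + 0.663·0.940) = 1.6033/1.6235 = 0.9876
Converting back: u = 0.9876 × 3.00 × 10^8 m/s.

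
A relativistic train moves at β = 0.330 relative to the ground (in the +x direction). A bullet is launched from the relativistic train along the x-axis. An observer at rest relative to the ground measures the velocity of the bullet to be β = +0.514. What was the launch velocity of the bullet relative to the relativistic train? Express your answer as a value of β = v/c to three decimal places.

Invert the composition law: u' = (u − v)/(1 − uv/c²).
u' = (0.514 − 0.330) / (1 − (0.514)(0.330)) = 0.1840/0.8304 = 0.2216.

β = +0.222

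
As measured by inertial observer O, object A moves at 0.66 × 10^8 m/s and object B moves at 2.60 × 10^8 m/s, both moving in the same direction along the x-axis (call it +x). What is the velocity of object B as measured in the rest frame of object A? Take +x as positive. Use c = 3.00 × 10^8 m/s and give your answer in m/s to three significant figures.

+2.40 × 10^8 m/s

β_A = 0.220, β_B = 0.867 (dividing each by c = 3.00 × 10^8 m/s).
Transform to A's frame with the inverse velocity-addition law: u' = (u − v)/(1 − uv/c²), taking u = β_B and v = β_A.
u' = (0.867 − 0.220) / (1 − (0.220)(0.867)) = 0.6467/0.8093 = 0.7990.
u' = 0.7990 × 3.00 × 10^8 m/s.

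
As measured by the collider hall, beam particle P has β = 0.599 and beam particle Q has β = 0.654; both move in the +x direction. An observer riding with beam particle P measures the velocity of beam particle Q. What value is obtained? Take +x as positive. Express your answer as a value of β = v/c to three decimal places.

β_A = 0.599, β_B = 0.654.
Transform to A's frame with the inverse velocity-addition law: u' = (u − v)/(1 − uv/c²), taking u = β_B and v = β_A.
u' = (0.654 − 0.599) / (1 − (0.599)(0.654)) = 0.0550/0.6083 = 0.0904.

β = +0.090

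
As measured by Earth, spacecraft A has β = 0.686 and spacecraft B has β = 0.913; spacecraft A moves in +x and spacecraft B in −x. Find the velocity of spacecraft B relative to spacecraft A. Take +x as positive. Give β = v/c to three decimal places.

β_A = 0.686, β_B = -0.913.
Transform to A's frame with the inverse velocity-addition law: u' = (u − v)/(1 − uv/c²), taking u = β_B and v = β_A.
u' = (-0.913 − 0.686) / (1 − (0.686)(-0.913)) = -1.5990/1.6263 = -0.9832.

β = -0.983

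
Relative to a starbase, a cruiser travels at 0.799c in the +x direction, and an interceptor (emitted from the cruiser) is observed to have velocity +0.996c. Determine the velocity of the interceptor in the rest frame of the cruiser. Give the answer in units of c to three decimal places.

Invert the composition law: u' = (u − v)/(1 − uv/c²).
u' = (0.996 − 0.799) / (1 − (0.996)(0.799)) = 0.1970/0.2042 = 0.9648.

+0.965c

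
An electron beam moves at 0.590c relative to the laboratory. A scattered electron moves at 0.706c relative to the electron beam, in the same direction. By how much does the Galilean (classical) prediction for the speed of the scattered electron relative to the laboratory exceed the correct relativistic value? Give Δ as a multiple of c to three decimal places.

Galilean: u_cl = 0.706 + 0.590 = 1.2960.
Relativistic: u_rel = (0.706 + 0.590) / (1 + 0.706·0.590) = 1.2960/1.4165 = 0.9149.
Δ = 1.2960 − 0.9149 = 0.3811.
(The classical prediction exceeds c; the relativistic result does not.)

Δ = 0.381c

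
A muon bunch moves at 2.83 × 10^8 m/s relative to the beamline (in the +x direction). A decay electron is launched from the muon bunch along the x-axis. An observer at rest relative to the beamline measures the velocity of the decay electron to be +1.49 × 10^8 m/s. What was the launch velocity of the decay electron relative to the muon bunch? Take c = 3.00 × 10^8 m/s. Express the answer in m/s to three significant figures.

-2.52 × 10^8 m/s

v = 0.943c, u = 0.497c.
Invert the composition law: u' = (u − v)/(1 − uv/c²).
u' = (0.497 − 0.943) / (1 − (0.497)(0.943)) = -0.4467/0.5315 = -0.8404.
u' = -0.8404 × 3.00 × 10^8 m/s.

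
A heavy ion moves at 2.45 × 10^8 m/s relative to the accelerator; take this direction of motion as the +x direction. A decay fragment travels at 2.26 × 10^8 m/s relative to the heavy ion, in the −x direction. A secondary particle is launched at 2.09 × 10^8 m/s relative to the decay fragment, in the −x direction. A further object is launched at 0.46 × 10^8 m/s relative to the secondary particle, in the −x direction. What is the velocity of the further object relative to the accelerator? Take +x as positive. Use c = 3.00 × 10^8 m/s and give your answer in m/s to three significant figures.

-2.07 × 10^8 m/s

Apply u = (u' + v)/(1 + u'v/c²) successively, working outward toward the accelerator.
(Dividing each given speed by c = 3.00 × 10^8 m/s to work in units of c.)
Start: velocity of the heavy ion relative to the accelerator = 0.8167c.
Compose with the decay fragment (u' = -0.753 in the heavy ion frame): u_1 = (-0.753 + 0.817) / (1 + (-0.753)·0.817) = 0.0633/0.3848 = 0.1646.
Compose with the secondary particle (u' = -0.697 in the decay fragment frame): u_2 = (-0.697 + 0.165) / (1 + (-0.697)·0.165) = -0.5321/0.8853 = -0.6010.
Compose with the further object (u' = -0.153 in the secondary particle frame): u_3 = (-0.153 + (-0.601)) / (1 + (-0.153)·(-0.601)) = -0.7543/1.0922 = -0.6907.
So u = -0.6907 × 3.00 × 10^8 m/s.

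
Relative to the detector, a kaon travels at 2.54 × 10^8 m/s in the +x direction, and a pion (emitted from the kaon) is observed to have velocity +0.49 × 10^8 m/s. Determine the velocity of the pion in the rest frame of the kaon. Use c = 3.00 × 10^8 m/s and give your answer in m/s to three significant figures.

v = 0.847c, u = 0.163c.
Invert the composition law: u' = (u − v)/(1 − uv/c²).
u' = (0.163 − 0.847) / (1 − (0.163)(0.847)) = -0.6833/0.8617 = -0.7930.
u' = -0.7930 × 3.00 × 10^8 m/s.

-2.38 × 10^8 m/s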